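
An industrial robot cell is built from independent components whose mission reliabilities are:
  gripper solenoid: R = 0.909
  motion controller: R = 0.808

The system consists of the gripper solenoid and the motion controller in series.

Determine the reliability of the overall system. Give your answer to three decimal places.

0.734

Series (gripper solenoid and motion controller): 0.90900 × 0.80800 = 0.734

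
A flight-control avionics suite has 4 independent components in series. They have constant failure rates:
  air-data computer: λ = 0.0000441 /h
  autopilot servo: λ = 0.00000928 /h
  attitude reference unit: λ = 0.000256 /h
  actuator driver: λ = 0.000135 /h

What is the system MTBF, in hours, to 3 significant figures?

Series of exponential components: λ_sys = Σ λ_i
λ_sys = 0.0000441 + 0.00000928 + 0.000256 + 0.000135 = 4.4438e-04 /h
MTBF = 1 / λ_sys = 2250 h

2250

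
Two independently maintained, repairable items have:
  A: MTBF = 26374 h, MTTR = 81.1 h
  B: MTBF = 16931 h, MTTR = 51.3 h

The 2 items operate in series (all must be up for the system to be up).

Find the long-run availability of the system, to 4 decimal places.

0.9939

A(A) = MTBF/(MTBF+MTTR) = 26374/(26374+81.1) = 0.996934
A(B) = MTBF/(MTBF+MTTR) = 16931/(16931+51.3) = 0.996979
Series availability: 0.996934 × 0.996979 = 0.9939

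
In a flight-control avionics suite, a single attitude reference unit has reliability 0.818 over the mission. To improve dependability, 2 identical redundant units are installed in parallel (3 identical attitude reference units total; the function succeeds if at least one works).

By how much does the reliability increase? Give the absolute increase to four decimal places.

R_before = 0.818
R_after = 1 − (1 − 0.818)^3 = 0.9940
ΔR = 0.9940 − 0.818 = 0.1760

0.1760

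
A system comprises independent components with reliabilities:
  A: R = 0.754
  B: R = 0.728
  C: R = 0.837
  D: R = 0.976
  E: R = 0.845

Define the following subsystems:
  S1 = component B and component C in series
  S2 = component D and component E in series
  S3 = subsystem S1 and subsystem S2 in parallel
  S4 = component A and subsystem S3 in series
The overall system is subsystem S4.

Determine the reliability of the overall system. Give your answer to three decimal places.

Series (B and C): 0.72800 × 0.83700 = 0.60934
Series (D and E): 0.97600 × 0.84500 = 0.82472
Parallel ([0.60934] and [0.82472]): 1 − (1 − 0.60934)(1 − 0.82472) = 0.93153
Series (A and [0.93153]): 0.75400 × 0.93153 = 0.702

0.702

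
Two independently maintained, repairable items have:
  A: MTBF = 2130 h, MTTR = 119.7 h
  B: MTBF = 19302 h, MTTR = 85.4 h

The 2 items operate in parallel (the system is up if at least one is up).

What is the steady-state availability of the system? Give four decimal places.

0.9998

A(A) = MTBF/(MTBF+MTTR) = 2130/(2130+119.7) = 0.946793
A(B) = MTBF/(MTBF+MTTR) = 19302/(19302+85.4) = 0.995595
Parallel availability: 1 − (1 − 0.946793)(1 − 0.995595) = 0.9998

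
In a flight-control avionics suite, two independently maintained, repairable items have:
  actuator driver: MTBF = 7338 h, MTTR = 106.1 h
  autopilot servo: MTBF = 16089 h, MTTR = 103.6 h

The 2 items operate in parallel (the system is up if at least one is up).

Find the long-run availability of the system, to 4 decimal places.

0.9999

A(actuator driver) = MTBF/(MTBF+MTTR) = 7338/(7338+106.1) = 0.985747
A(autopilot servo) = MTBF/(MTBF+MTTR) = 16089/(16089+103.6) = 0.993602
Parallel availability: 1 − (1 − 0.985747)(1 − 0.993602) = 0.9999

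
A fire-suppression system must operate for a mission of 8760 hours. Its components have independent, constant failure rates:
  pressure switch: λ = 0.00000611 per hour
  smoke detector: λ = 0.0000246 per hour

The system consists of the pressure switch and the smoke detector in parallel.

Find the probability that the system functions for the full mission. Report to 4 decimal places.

0.9899

R(pressure switch) = exp(−0.00000611 × 8760) = 0.947884
R(smoke detector) = exp(−0.0000246 × 8760) = 0.806141
Parallel (pressure switch and smoke detector): 1 − (1 − 0.947884)(1 − 0.806141) = 0.9899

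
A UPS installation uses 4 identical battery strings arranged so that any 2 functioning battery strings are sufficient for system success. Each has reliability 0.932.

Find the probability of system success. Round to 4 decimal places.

0.9988

R = Σ_{i=2}^{4} C(4,i) p^i (1−p)^{4−i} with p = 0.932
C(4,2)·0.932^2·0.068^2 = 0.024099
C(4,3)·0.932^3·0.068^1 = 0.220200
C(4,4)·0.932^4·0.068^0 = 0.754508
Sum = 0.9988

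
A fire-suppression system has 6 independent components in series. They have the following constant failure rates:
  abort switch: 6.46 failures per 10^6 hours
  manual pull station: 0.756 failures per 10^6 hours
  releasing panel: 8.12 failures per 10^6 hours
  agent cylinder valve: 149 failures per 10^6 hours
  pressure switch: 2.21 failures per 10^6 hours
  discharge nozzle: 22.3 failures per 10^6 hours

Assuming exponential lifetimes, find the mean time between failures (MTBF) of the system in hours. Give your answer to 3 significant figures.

Series of exponential components: λ_sys = Σ λ_i
λ_sys = 0.00000646 + 0.000000756 + 0.00000812 + 0.000149 + 0.00000221 + 0.0000223 = 1.8885e-04 /h
MTBF = 1 / λ_sys = 5300 h

5300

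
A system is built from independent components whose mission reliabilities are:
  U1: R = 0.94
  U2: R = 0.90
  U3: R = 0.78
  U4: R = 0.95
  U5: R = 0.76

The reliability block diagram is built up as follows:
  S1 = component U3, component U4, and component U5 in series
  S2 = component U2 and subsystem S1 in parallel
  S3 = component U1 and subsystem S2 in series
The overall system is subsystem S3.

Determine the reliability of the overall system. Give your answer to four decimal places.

0.8989

Series (U3, U4, and U5): 0.780000 × 0.950000 × 0.760000 = 0.563160
Parallel (U2 and [0.563160]): 1 − (1 − 0.900000)(1 − 0.563160) = 0.956316
Series (U1 and [0.956316]): 0.940000 × 0.956316 = 0.8989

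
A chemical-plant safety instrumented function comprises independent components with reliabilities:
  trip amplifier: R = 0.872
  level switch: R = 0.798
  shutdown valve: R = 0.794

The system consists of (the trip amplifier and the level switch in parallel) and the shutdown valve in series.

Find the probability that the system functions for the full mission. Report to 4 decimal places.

0.7735

Parallel (trip amplifier and level switch): 1 − (1 − 0.872000)(1 − 0.798000) = 0.974144
Series ([0.974144] and shutdown valve): 0.974144 × 0.794000 = 0.7735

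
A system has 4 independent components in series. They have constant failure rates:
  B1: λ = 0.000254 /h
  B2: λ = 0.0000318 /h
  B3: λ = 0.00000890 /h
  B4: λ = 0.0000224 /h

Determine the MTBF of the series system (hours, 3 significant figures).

Series of exponential components: λ_sys = Σ λ_i
λ_sys = 0.000254 + 0.0000318 + 0.00000890 + 0.0000224 = 3.1710e-04 /h
MTBF = 1 / λ_sys = 3150 h

3150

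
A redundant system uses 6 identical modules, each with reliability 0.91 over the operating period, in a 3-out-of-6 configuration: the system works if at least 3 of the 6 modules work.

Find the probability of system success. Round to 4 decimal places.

R = Σ_{i=3}^{6} C(6,i) p^i (1−p)^{6−i} with p = 0.91
C(6,3)·0.91^3·0.09^3 = 0.010987
C(6,4)·0.91^4·0.09^2 = 0.083319
C(6,5)·0.91^5·0.09^1 = 0.336977
C(6,6)·0.91^6·0.09^0 = 0.567869
Sum = 0.9992

0.9992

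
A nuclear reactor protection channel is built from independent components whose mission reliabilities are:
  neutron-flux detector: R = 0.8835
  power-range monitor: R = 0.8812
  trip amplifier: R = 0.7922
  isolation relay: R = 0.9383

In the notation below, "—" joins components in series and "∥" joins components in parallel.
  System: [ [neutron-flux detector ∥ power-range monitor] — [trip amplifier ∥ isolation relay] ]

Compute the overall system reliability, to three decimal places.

0.974

Parallel (neutron-flux detector and power-range monitor): 1 − (1 − 0.88350)(1 − 0.88120) = 0.98616
Parallel (trip amplifier and isolation relay): 1 − (1 − 0.79220)(1 − 0.93830) = 0.98718
Series ([0.98616] and [0.98718]): 0.98616 × 0.98718 = 0.974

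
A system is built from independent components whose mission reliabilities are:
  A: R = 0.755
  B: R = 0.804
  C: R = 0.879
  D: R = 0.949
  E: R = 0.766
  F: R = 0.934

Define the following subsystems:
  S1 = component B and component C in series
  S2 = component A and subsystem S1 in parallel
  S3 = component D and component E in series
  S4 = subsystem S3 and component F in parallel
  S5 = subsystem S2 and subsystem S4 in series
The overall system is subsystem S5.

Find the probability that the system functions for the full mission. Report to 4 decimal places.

Series (B and C): 0.804000 × 0.879000 = 0.706716
Parallel (A and [0.706716]): 1 − (1 − 0.755000)(1 − 0.706716) = 0.928145
Series (D and E): 0.949000 × 0.766000 = 0.726934
Parallel ([0.726934] and F): 1 − (1 − 0.726934)(1 − 0.934000) = 0.981978
Series ([0.928145] and [0.981978]): 0.928145 × 0.981978 = 0.9114

0.9114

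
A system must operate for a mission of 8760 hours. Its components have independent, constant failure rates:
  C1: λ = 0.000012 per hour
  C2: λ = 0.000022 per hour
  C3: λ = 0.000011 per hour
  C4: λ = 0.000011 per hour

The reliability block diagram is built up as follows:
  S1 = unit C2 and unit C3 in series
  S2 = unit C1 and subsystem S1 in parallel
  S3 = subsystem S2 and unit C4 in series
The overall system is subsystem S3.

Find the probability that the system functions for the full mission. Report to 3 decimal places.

0.885

R(C1) = exp(−0.000012 × 8760) = 0.90022
R(C2) = exp(−0.000022 × 8760) = 0.82471
R(C3) = exp(−0.000011 × 8760) = 0.90814
R(C4) = exp(−0.000011 × 8760) = 0.90814
Series (C2 and C3): 0.82471 × 0.90814 = 0.74895
Parallel (C1 and [0.74895]): 1 − (1 − 0.90022)(1 − 0.74895) = 0.97495
Series ([0.97495] and C4): 0.97495 × 0.90814 = 0.885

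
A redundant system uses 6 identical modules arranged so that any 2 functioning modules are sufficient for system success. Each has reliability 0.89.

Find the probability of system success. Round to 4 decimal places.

0.9999

R = Σ_{i=2}^{6} C(6,i) p^i (1−p)^{6−i} with p = 0.89
C(6,2)·0.89^2·0.11^4 = 0.001740
C(6,3)·0.89^3·0.11^3 = 0.018766
C(6,4)·0.89^4·0.11^2 = 0.113877
C(6,5)·0.89^5·0.11^1 = 0.368548
C(6,6)·0.89^6·0.11^0 = 0.496981
Sum = 0.9999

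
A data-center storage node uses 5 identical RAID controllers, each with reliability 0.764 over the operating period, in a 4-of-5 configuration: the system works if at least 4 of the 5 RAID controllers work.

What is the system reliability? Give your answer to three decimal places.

0.662

R = Σ_{i=4}^{5} C(5,i) p^i (1−p)^{5−i} with p = 0.764
C(5,4)·0.764^4·0.236^1 = 0.40203
C(5,5)·0.764^5·0.236^0 = 0.26030
Sum = 0.662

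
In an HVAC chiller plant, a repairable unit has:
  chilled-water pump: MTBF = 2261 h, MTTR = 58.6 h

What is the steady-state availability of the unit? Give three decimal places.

0.975

A(chilled-water pump) = MTBF/(MTBF+MTTR) = 2261/(2261+58.6) = 0.975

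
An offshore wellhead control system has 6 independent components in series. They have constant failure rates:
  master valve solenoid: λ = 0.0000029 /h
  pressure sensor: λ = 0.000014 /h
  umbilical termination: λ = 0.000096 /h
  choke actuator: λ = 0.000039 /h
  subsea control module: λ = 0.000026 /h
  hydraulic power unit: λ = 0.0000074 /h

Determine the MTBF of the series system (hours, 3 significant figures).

Series of exponential components: λ_sys = Σ λ_i
λ_sys = 0.0000029 + 0.000014 + 0.000096 + 0.000039 + 0.000026 + 0.0000074 = 1.8530e-04 /h
MTBF = 1 / λ_sys = 5400 h

5400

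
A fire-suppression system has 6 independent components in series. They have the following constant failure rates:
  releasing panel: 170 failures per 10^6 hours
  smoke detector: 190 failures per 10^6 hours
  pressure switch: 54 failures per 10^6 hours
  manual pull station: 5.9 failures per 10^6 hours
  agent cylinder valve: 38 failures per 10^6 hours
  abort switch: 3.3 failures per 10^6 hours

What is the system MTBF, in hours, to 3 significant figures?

Series of exponential components: λ_sys = Σ λ_i
λ_sys = 0.00017 + 0.00019 + 0.000054 + 0.0000059 + 0.000038 + 0.0000033 = 4.6120e-04 /h
MTBF = 1 / λ_sys = 2170 h

2170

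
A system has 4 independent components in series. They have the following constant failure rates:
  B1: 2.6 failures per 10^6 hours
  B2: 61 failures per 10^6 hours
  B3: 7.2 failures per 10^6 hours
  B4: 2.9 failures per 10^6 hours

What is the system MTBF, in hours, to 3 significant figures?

13600

Series of exponential components: λ_sys = Σ λ_i
λ_sys = 0.0000026 + 0.000061 + 0.0000072 + 0.0000029 = 7.3700e-05 /h
MTBF = 1 / λ_sys = 13600 h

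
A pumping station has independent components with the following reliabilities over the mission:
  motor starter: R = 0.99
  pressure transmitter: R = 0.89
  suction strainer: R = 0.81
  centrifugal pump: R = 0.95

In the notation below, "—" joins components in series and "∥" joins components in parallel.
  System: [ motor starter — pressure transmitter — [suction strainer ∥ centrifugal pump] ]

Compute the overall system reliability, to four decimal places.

0.8727

Parallel (suction strainer and centrifugal pump): 1 − (1 − 0.810000)(1 − 0.950000) = 0.990500
Series (motor starter, pressure transmitter, and [0.990500]): 0.990000 × 0.890000 × 0.990500 = 0.8727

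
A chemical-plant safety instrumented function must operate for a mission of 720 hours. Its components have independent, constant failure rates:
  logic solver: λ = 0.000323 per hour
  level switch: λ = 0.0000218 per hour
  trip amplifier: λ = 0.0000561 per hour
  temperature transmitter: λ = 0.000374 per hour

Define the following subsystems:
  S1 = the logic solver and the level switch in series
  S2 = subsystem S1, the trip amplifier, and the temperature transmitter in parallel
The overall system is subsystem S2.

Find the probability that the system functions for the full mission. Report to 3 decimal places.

R(logic solver) = exp(−0.000323 × 720) = 0.79250
R(level switch) = exp(−0.0000218 × 720) = 0.98443
R(trip amplifier) = exp(−0.0000561 × 720) = 0.96041
R(temperature transmitter) = exp(−0.000374 × 720) = 0.76393
Series (logic solver and level switch): 0.79250 × 0.98443 = 0.78016
Parallel ([0.78016], trip amplifier, and temperature transmitter): 1 − (1 − 0.78016)(1 − 0.96041)(1 − 0.76393) = 0.998

0.998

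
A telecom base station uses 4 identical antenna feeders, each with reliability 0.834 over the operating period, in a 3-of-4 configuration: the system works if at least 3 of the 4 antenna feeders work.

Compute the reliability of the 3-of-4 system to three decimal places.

R = Σ_{i=3}^{4} C(4,i) p^i (1−p)^{4−i} with p = 0.834
C(4,3)·0.834^3·0.166^1 = 0.38518
C(4,4)·0.834^4·0.166^0 = 0.48380
Sum = 0.869

0.869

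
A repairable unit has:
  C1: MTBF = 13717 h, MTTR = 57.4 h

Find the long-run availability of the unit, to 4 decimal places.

0.9958

A(C1) = MTBF/(MTBF+MTTR) = 13717/(13717+57.4) = 0.9958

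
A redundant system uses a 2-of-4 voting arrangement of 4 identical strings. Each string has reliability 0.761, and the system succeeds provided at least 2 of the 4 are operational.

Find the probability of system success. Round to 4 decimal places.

0.9552

R = Σ_{i=2}^{4} C(4,i) p^i (1−p)^{4−i} with p = 0.761
C(4,2)·0.761^2·0.239^2 = 0.198480
C(4,3)·0.761^3·0.239^1 = 0.421320
C(4,4)·0.761^4·0.239^0 = 0.335381
Sum = 0.9552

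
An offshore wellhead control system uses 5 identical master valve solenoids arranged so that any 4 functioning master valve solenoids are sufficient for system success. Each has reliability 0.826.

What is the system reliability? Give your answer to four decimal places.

0.7895

R = Σ_{i=4}^{5} C(5,i) p^i (1−p)^{5−i} with p = 0.826
C(5,4)·0.826^4·0.174^1 = 0.404985
C(5,5)·0.826^5·0.174^0 = 0.384503
Sum = 0.7895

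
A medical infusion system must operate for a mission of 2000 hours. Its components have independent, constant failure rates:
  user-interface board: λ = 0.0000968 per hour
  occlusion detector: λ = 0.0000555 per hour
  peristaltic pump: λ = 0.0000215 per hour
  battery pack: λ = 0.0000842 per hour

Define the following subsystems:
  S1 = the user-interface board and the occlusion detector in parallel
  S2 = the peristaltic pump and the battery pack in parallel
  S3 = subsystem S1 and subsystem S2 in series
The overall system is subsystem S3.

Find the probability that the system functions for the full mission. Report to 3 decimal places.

0.975

R(user-interface board) = exp(−0.0000968 × 2000) = 0.82399
R(occlusion detector) = exp(−0.0000555 × 2000) = 0.89494
R(peristaltic pump) = exp(−0.0000215 × 2000) = 0.95791
R(battery pack) = exp(−0.0000842 × 2000) = 0.84502
Parallel (user-interface board and occlusion detector): 1 − (1 − 0.82399)(1 − 0.89494) = 0.98151
Parallel (peristaltic pump and battery pack): 1 − (1 − 0.95791)(1 − 0.84502) = 0.99348
Series ([0.98151] and [0.99348]): 0.98151 × 0.99348 = 0.975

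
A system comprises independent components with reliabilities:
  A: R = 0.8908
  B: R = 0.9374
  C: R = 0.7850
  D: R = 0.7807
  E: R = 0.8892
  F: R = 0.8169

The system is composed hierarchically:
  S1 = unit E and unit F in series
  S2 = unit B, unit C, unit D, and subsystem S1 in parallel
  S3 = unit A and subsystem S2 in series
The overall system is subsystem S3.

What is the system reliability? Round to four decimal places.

Series (E and F): 0.889200 × 0.816900 = 0.726387
Parallel (B, C, D, and [0.726387]): 1 − (1 − 0.937400)(1 − 0.785000)(1 − 0.780700)(1 − 0.726387) = 0.999192
Series (A and [0.999192]): 0.890800 × 0.999192 = 0.8901

0.8901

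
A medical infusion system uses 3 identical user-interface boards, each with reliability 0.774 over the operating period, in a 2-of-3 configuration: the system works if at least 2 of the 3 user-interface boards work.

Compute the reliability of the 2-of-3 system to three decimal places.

0.870

R = Σ_{i=2}^{3} C(3,i) p^i (1−p)^{3−i} with p = 0.774
C(3,2)·0.774^2·0.226^1 = 0.40617
C(3,3)·0.774^3·0.226^0 = 0.46368
Sum = 0.870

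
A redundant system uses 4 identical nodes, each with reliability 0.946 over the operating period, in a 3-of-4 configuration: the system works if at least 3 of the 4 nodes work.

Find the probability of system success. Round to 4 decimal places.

0.9837

R = Σ_{i=3}^{4} C(4,i) p^i (1−p)^{4−i} with p = 0.946
C(4,3)·0.946^3·0.054^1 = 0.182864
C(4,4)·0.946^4·0.054^0 = 0.800875
Sum = 0.9837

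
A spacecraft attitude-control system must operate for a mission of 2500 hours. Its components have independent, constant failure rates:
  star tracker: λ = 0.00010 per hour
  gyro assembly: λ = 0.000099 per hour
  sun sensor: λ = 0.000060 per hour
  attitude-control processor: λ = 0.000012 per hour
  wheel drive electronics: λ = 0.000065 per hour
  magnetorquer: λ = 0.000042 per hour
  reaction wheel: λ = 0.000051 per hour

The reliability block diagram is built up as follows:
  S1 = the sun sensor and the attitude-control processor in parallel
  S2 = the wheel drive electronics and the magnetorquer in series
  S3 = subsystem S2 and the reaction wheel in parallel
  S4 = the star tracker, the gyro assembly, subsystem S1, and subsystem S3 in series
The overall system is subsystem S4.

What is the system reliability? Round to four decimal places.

0.5885

R(star tracker) = exp(−0.00010 × 2500) = 0.778801
R(gyro assembly) = exp(−0.000099 × 2500) = 0.780750
R(sun sensor) = exp(−0.000060 × 2500) = 0.860708
R(attitude-control processor) = exp(−0.000012 × 2500) = 0.970446
R(wheel drive electronics) = exp(−0.000065 × 2500) = 0.850016
R(magnetorquer) = exp(−0.000042 × 2500) = 0.900325
R(reaction wheel) = exp(−0.000051 × 2500) = 0.880293
Parallel (sun sensor and attitude-control processor): 1 − (1 − 0.860708)(1 − 0.970446) = 0.995883
Series (wheel drive electronics and magnetorquer): 0.850016 × 0.900325 = 0.765291
Parallel ([0.765291] and reaction wheel): 1 − (1 − 0.765291)(1 − 0.880293) = 0.971904
Series (star tracker, gyro assembly, [0.995883], and [0.971904]): 0.778801 × 0.780750 × 0.995883 × 0.971904 = 0.5885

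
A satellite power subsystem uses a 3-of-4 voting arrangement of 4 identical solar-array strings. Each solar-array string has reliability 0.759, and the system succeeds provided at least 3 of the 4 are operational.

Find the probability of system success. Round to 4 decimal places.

R = Σ_{i=3}^{4} C(4,i) p^i (1−p)^{4−i} with p = 0.759
C(4,3)·0.759^3·0.241^1 = 0.421505
C(4,4)·0.759^4·0.241^0 = 0.331869
Sum = 0.7534

0.7534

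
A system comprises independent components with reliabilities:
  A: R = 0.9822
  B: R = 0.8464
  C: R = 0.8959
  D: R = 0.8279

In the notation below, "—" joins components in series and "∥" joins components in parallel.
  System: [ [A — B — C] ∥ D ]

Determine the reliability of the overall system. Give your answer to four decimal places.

Series (A, B, and C): 0.982200 × 0.846400 × 0.895900 = 0.744792
Parallel ([0.744792] and D): 1 − (1 − 0.744792)(1 − 0.827900) = 0.9561

0.9561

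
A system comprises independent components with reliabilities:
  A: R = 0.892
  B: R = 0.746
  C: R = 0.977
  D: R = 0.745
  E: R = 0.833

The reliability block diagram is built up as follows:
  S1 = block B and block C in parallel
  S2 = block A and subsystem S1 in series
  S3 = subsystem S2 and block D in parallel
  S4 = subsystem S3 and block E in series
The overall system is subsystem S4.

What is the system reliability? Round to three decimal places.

0.809

Parallel (B and C): 1 − (1 − 0.74600)(1 − 0.97700) = 0.99416
Series (A and [0.99416]): 0.89200 × 0.99416 = 0.88679
Parallel ([0.88679] and D): 1 − (1 − 0.88679)(1 − 0.74500) = 0.97113
Series ([0.97113] and E): 0.97113 × 0.83300 = 0.809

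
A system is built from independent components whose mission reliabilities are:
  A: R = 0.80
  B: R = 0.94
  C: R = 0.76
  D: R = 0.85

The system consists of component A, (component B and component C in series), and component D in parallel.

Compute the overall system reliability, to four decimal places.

Series (B and C): 0.940000 × 0.760000 = 0.714400
Parallel (A, [0.714400], and D): 1 − (1 − 0.800000)(1 − 0.714400)(1 − 0.850000) = 0.9914

0.9914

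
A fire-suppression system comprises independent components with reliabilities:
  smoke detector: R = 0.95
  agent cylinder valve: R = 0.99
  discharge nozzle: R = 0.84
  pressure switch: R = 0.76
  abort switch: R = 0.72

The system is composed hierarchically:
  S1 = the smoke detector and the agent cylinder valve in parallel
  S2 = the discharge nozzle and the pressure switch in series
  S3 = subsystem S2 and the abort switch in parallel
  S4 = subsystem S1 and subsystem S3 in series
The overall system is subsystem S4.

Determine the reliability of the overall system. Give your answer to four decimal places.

0.8983

Parallel (smoke detector and agent cylinder valve): 1 − (1 − 0.950000)(1 − 0.990000) = 0.999500
Series (discharge nozzle and pressure switch): 0.840000 × 0.760000 = 0.638400
Parallel ([0.638400] and abort switch): 1 − (1 − 0.638400)(1 − 0.720000) = 0.898752
Series ([0.999500] and [0.898752]): 0.999500 × 0.898752 = 0.8983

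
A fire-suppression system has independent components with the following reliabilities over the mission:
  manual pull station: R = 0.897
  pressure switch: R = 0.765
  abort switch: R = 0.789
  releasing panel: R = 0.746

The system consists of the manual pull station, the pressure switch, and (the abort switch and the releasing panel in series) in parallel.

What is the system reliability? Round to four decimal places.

0.9900

Series (abort switch and releasing panel): 0.789000 × 0.746000 = 0.588594
Parallel (manual pull station, pressure switch, and [0.588594]): 1 − (1 − 0.897000)(1 − 0.765000)(1 − 0.588594) = 0.9900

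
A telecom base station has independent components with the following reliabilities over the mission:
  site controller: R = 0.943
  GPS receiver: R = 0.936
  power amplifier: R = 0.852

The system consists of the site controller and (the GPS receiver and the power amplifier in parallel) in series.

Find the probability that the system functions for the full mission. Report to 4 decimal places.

Parallel (GPS receiver and power amplifier): 1 − (1 − 0.936000)(1 − 0.852000) = 0.990528
Series (site controller and [0.990528]): 0.943000 × 0.990528 = 0.9341

0.9341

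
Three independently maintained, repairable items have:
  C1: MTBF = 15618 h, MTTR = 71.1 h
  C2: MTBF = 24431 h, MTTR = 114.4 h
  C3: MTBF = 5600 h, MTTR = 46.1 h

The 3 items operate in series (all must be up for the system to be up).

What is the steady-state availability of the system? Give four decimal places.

0.9827

A(C1) = MTBF/(MTBF+MTTR) = 15618/(15618+71.1) = 0.995468
A(C2) = MTBF/(MTBF+MTTR) = 24431/(24431+114.4) = 0.995339
A(C3) = MTBF/(MTBF+MTTR) = 5600/(5600+46.1) = 0.991835
Series availability: 0.995468 × 0.995339 × 0.991835 = 0.9827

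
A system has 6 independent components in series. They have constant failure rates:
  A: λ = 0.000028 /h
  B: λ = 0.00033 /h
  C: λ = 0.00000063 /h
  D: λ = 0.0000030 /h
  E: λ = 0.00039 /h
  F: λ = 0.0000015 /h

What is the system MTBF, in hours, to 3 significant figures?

Series of exponential components: λ_sys = Σ λ_i
λ_sys = 0.000028 + 0.00033 + 0.00000063 + 0.0000030 + 0.00039 + 0.0000015 = 7.5313e-04 /h
MTBF = 1 / λ_sys = 1330 h

1330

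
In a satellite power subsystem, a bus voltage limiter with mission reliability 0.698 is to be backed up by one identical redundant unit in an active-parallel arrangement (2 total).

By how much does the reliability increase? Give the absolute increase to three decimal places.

R_before = 0.698
R_after = 1 − (1 − 0.698)^2 = 0.909
ΔR = 0.909 − 0.698 = 0.211

0.211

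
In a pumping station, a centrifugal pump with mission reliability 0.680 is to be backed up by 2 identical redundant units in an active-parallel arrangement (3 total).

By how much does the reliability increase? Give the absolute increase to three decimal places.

R_before = 0.680
R_after = 1 − (1 − 0.680)^3 = 0.967
ΔR = 0.967 − 0.680 = 0.287

0.287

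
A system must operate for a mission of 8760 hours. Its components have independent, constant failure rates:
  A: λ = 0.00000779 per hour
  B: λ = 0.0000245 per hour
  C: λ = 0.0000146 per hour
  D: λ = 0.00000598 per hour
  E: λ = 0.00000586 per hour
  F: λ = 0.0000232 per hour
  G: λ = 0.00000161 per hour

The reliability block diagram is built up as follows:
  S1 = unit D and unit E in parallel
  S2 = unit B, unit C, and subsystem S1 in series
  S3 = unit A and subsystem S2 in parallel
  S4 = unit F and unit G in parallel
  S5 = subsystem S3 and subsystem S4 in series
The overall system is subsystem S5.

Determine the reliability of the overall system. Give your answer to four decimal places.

0.9782

R(A) = exp(−0.00000779 × 8760) = 0.934036
R(B) = exp(−0.0000245 × 8760) = 0.806848
R(C) = exp(−0.0000146 × 8760) = 0.879945
R(D) = exp(−0.00000598 × 8760) = 0.948964
R(E) = exp(−0.00000586 × 8760) = 0.949962
R(F) = exp(−0.0000232 × 8760) = 0.816089
R(G) = exp(−0.00000161 × 8760) = 0.985995
Parallel (D and E): 1 − (1 − 0.948964)(1 − 0.949962) = 0.997446
Series (B, C, and [0.997446]): 0.806848 × 0.879945 × 0.997446 = 0.708169
Parallel (A and [0.708169]): 1 − (1 − 0.934036)(1 − 0.708169) = 0.980750
Parallel (F and G): 1 − (1 − 0.816089)(1 − 0.985995) = 0.997424
Series ([0.980750] and [0.997424]): 0.980750 × 0.997424 = 0.9782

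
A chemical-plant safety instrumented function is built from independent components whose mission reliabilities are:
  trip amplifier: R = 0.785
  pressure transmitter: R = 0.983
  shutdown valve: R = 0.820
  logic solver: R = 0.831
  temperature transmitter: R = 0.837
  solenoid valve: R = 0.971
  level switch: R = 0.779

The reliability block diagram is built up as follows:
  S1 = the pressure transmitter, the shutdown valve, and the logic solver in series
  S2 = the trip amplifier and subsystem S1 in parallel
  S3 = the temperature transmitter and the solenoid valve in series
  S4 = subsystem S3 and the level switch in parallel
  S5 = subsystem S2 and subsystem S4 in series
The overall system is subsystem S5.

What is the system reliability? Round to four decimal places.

0.8906

Series (pressure transmitter, shutdown valve, and logic solver): 0.983000 × 0.820000 × 0.831000 = 0.669836
Parallel (trip amplifier and [0.669836]): 1 − (1 − 0.785000)(1 − 0.669836) = 0.929015
Series (temperature transmitter and solenoid valve): 0.837000 × 0.971000 = 0.812727
Parallel ([0.812727] and level switch): 1 − (1 − 0.812727)(1 − 0.779000) = 0.958613
Series ([0.929015] and [0.958613]): 0.929015 × 0.958613 = 0.8906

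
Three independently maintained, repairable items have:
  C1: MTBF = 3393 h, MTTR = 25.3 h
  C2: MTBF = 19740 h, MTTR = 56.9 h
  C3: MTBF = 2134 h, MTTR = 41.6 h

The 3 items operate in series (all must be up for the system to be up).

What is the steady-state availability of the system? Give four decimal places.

0.9708

A(C1) = MTBF/(MTBF+MTTR) = 3393/(3393+25.3) = 0.992599
A(C2) = MTBF/(MTBF+MTTR) = 19740/(19740+56.9) = 0.997126
A(C3) = MTBF/(MTBF+MTTR) = 2134/(2134+41.6) = 0.980879
Series availability: 0.992599 × 0.997126 × 0.980879 = 0.9708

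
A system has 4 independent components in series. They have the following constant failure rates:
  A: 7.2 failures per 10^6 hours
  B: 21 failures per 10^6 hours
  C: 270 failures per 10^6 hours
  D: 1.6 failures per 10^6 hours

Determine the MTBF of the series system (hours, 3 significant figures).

Series of exponential components: λ_sys = Σ λ_i
λ_sys = 0.0000072 + 0.000021 + 0.00027 + 0.0000016 = 2.9980e-04 /h
MTBF = 1 / λ_sys = 3340 h

3340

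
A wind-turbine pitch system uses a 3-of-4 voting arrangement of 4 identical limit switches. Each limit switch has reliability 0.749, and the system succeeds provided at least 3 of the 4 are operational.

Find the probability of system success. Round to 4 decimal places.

R = Σ_{i=3}^{4} C(4,i) p^i (1−p)^{4−i} with p = 0.749
C(4,3)·0.749^3·0.251^1 = 0.421871
C(4,4)·0.749^4·0.251^0 = 0.314722
Sum = 0.7366

0.7366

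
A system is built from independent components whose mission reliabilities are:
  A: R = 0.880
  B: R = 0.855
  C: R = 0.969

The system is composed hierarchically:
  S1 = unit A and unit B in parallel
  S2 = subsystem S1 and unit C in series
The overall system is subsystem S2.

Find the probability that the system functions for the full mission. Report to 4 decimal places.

Parallel (A and B): 1 − (1 − 0.880000)(1 − 0.855000) = 0.982600
Series ([0.982600] and C): 0.982600 × 0.969000 = 0.9521

0.9521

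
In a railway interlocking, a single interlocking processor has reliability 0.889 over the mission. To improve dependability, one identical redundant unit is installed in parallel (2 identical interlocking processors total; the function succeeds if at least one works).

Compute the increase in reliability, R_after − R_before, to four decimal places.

0.0987

R_before = 0.889
R_after = 1 − (1 − 0.889)^2 = 0.9877
ΔR = 0.9877 − 0.889 = 0.0987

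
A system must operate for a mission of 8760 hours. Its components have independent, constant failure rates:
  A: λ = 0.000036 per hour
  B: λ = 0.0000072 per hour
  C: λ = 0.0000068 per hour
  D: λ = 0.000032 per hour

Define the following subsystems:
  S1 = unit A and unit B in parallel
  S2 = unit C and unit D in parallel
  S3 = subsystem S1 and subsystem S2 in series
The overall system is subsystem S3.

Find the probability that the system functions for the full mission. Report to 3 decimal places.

0.970

R(A) = exp(−0.000036 × 8760) = 0.72953
R(B) = exp(−0.0000072 × 8760) = 0.93888
R(C) = exp(−0.0000068 × 8760) = 0.94217
R(D) = exp(−0.000032 × 8760) = 0.75554
Parallel (A and B): 1 − (1 − 0.72953)(1 − 0.93888) = 0.98347
Parallel (C and D): 1 − (1 − 0.94217)(1 − 0.75554) = 0.98586
Series ([0.98347] and [0.98586]): 0.98347 × 0.98586 = 0.970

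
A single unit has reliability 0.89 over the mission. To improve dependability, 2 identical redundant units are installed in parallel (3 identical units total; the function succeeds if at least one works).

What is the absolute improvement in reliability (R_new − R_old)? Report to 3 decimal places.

R_before = 0.89
R_after = 1 − (1 − 0.89)^3 = 0.999
ΔR = 0.999 − 0.89 = 0.109

0.109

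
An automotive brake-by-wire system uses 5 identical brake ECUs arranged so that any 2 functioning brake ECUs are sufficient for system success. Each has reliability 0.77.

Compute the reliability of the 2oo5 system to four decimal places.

0.9886

R = Σ_{i=2}^{5} C(5,i) p^i (1−p)^{5−i} with p = 0.77
C(5,2)·0.77^2·0.23^3 = 0.072138
C(5,3)·0.77^3·0.23^2 = 0.241506
C(5,4)·0.77^4·0.23^1 = 0.404260
C(5,5)·0.77^5·0.23^0 = 0.270678
Sum = 0.9886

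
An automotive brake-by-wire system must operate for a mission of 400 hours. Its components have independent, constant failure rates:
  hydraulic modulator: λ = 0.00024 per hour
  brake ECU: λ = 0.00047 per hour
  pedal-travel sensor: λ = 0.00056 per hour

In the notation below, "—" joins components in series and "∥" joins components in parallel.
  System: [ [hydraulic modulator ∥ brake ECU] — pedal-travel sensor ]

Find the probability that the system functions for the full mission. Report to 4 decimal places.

0.7868

R(hydraulic modulator) = exp(−0.00024 × 400) = 0.908464
R(brake ECU) = exp(−0.00047 × 400) = 0.828615
R(pedal-travel sensor) = exp(−0.00056 × 400) = 0.799315
Parallel (hydraulic modulator and brake ECU): 1 − (1 − 0.908464)(1 − 0.828615) = 0.984312
Series ([0.984312] and pedal-travel sensor): 0.984312 × 0.799315 = 0.7868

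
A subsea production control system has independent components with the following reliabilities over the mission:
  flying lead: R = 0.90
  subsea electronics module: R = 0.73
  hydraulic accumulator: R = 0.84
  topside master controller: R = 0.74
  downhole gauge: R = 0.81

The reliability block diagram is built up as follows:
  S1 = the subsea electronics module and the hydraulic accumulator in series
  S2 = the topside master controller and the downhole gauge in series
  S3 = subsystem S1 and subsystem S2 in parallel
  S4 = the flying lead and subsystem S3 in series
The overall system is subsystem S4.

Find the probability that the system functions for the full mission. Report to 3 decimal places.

0.761

Series (subsea electronics module and hydraulic accumulator): 0.73000 × 0.84000 = 0.61320
Series (topside master controller and downhole gauge): 0.74000 × 0.81000 = 0.59940
Parallel ([0.61320] and [0.59940]): 1 − (1 − 0.61320)(1 − 0.59940) = 0.84505
Series (flying lead and [0.84505]): 0.90000 × 0.84505 = 0.761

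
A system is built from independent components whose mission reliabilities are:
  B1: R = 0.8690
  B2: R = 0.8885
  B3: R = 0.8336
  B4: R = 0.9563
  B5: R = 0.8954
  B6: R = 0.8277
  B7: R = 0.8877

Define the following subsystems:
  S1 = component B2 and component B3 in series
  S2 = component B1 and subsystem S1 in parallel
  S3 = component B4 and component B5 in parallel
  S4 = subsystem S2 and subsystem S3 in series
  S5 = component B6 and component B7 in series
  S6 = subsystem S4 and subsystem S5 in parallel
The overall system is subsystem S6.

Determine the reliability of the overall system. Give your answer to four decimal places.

0.9898

Series (B2 and B3): 0.888500 × 0.833600 = 0.740654
Parallel (B1 and [0.740654]): 1 − (1 − 0.869000)(1 − 0.740654) = 0.966026
Parallel (B4 and B5): 1 − (1 − 0.956300)(1 − 0.895400) = 0.995429
Series ([0.966026] and [0.995429]): 0.966026 × 0.995429 = 0.961610
Series (B6 and B7): 0.827700 × 0.887700 = 0.734749
Parallel ([0.961610] and [0.734749]): 1 − (1 − 0.961610)(1 − 0.734749) = 0.9898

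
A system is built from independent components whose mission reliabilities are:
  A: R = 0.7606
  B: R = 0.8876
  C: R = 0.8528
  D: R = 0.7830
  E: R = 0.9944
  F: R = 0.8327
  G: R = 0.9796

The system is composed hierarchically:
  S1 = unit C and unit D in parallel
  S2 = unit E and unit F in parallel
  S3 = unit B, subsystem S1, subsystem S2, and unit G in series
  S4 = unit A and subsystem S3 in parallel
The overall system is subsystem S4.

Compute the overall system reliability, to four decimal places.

0.9619

Parallel (C and D): 1 − (1 − 0.852800)(1 − 0.783000) = 0.968058
Parallel (E and F): 1 − (1 − 0.994400)(1 − 0.832700) = 0.999063
Series (B, [0.968058], [0.999063], and G): 0.887600 × 0.968058 × 0.999063 × 0.979600 = 0.840931
Parallel (A and [0.840931]): 1 − (1 − 0.760600)(1 − 0.840931) = 0.9619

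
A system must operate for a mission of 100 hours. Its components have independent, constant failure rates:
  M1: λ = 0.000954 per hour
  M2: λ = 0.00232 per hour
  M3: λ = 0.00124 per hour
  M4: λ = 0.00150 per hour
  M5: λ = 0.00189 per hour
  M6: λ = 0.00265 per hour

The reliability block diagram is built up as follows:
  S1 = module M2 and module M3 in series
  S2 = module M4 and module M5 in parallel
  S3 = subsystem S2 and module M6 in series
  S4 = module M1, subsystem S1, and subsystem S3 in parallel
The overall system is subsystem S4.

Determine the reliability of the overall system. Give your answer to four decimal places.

R(M1) = exp(−0.000954 × 100) = 0.909009
R(M2) = exp(−0.00232 × 100) = 0.792946
R(M3) = exp(−0.00124 × 100) = 0.883380
R(M4) = exp(−0.00150 × 100) = 0.860708
R(M5) = exp(−0.00189 × 100) = 0.827787
R(M6) = exp(−0.00265 × 100) = 0.767206
Series (M2 and M3): 0.792946 × 0.883380 = 0.700473
Parallel (M4 and M5): 1 − (1 − 0.860708)(1 − 0.827787) = 0.976012
Series ([0.976012] and M6): 0.976012 × 0.767206 = 0.748802
Parallel (M1, [0.700473], and [0.748802]): 1 − (1 − 0.909009)(1 − 0.700473)(1 − 0.748802) = 0.9932

0.9932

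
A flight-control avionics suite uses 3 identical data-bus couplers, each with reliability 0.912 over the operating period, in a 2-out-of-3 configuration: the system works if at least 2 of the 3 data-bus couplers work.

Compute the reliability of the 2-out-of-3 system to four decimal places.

0.9781

R = Σ_{i=2}^{3} C(3,i) p^i (1−p)^{3−i} with p = 0.912
C(3,2)·0.912^2·0.088^1 = 0.219580
C(3,3)·0.912^3·0.088^0 = 0.758551
Sum = 0.9781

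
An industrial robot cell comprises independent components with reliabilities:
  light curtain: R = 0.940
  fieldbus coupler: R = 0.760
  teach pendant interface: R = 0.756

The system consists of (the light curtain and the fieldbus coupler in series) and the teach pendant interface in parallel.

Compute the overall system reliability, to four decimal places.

Series (light curtain and fieldbus coupler): 0.940000 × 0.760000 = 0.714400
Parallel ([0.714400] and teach pendant interface): 1 − (1 − 0.714400)(1 − 0.756000) = 0.9303

0.9303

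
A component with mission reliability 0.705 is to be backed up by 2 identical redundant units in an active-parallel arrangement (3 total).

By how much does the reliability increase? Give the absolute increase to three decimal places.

0.269

R_before = 0.705
R_after = 1 − (1 − 0.705)^3 = 0.974
ΔR = 0.974 − 0.705 = 0.269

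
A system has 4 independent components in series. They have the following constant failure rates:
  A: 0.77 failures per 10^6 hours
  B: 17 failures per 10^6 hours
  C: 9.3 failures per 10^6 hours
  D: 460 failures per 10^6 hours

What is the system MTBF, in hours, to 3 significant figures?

2050

Series of exponential components: λ_sys = Σ λ_i
λ_sys = 0.00000077 + 0.000017 + 0.0000093 + 0.00046 = 4.8707e-04 /h
MTBF = 1 / λ_sys = 2050 h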